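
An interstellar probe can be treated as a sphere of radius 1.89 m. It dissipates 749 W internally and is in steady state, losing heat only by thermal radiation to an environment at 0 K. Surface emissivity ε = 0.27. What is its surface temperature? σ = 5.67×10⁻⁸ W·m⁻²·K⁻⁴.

T ≈ 182 K

Steady state: internal power = radiated power, P = εσA T⁴.
Radiating area A = 4πr² = 44.89 m².
T⁴ = P/(εσA) = 749/(0.27·5.67×10⁻⁸·44.89) = 1.090×10⁹ K⁴.
T = (1.090×10⁹)^(1/4).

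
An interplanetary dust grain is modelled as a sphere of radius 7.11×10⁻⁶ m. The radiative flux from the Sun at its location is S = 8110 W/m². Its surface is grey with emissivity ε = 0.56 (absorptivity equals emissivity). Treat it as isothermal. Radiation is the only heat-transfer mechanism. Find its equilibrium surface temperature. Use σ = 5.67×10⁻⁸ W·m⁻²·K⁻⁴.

At equilibrium, absorbed power = emitted power.
Absorbing cross-section = πr² = 1.588×10⁻¹⁰ m²; emitting surface = 4πr² = 6.353×10⁻¹⁰ m² (ratio 4).
εS·A_cross = εσ·A_surf·T⁴  ⇒  T⁴ = S/(4σ)   (ε cancels).
T⁴ = 8110/(4·5.67×10⁻⁸) = 3.576×10¹⁰ K⁴.
T = (3.576×10¹⁰)^(1/4).

T ≈ 435 K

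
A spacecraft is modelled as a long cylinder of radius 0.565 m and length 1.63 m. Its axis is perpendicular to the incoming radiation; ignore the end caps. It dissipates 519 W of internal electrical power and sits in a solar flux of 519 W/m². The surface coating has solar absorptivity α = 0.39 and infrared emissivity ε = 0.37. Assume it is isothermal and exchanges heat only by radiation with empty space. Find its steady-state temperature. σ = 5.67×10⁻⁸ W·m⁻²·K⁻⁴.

At steady state, absorbed solar power + internal power = radiated power.
Absorbed: α·S·A_cross = 0.39·519·1.842 = 372.8 W (cross-section 2rL).
Total input = 372.8 + 519 = 891.8 W.
Radiated: εσ·A_surf·T⁴ with A_surf = 2πrL = 5.786 m².
T⁴ = 891.8/(0.37·5.67×10⁻⁸·5.786) = 7.346×10⁹ K⁴.

T ≈ 293 K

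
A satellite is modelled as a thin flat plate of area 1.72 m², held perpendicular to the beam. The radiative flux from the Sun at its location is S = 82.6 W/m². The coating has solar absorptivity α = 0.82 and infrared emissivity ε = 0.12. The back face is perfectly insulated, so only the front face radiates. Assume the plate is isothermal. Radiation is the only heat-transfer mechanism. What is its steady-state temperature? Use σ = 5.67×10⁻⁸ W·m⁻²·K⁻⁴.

At equilibrium, absorbed power = emitted power.
Absorbing cross-section = A = 1.720 m²; emitting surface = A = 1.720 m² (ratio 1).
αS·A_cross = εσ·A_surf·T⁴  ⇒  T⁴ = αS/(ε·1σ).
T⁴ = 0.820·82.6/(0.12·1·5.67×10⁻⁸) = 9.955×10⁹ K⁴.
T = (9.955×10⁹)^(1/4).

T ≈ 316 K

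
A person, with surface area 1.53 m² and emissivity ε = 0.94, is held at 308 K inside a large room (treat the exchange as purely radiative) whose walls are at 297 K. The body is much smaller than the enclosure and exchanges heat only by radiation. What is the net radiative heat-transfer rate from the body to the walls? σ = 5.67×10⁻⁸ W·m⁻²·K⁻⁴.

P_net ≈ 99.4 W

For a small grey body in a large enclosure: P_net = εσA(T_body⁴ − T_wall⁴).
A = 1.53 m²; T_body⁴ − T_wall⁴ = 8.999×10⁹ − 7.781×10⁹ = 1.218×10⁹ K⁴.
|P_net| = 0.94·5.67×10⁻⁸·1.530·1.218×10⁹.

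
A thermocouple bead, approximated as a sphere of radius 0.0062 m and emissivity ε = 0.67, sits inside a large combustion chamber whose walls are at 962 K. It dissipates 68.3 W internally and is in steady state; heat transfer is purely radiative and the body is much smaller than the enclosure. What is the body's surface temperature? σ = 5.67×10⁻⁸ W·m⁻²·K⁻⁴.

T ≈ 1460 K

For a small grey body in a large enclosure, net radiated power = εσA(T⁴ − T_w⁴).
Steady state: P = εσA(T⁴ − T_w⁴) with A = 4πr² = 4.831×10⁻⁴ m².
T⁴ = P/(εσA) + T_w⁴ = 68.3/(0.67·5.67×10⁻⁸·4.831×10⁻⁴) + (962)⁴
    = 3.722×10¹² + 8.564×10¹¹ = 4.578×10¹² K⁴.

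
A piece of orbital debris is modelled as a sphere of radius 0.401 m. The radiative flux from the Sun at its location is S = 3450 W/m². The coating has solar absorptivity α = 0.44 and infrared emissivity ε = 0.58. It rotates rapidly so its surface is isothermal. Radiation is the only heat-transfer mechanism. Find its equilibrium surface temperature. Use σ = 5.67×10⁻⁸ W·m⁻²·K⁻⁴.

T ≈ 328 K

At equilibrium, absorbed power = emitted power.
Absorbing cross-section = πr² = 0.5052 m²; emitting surface = 4πr² = 2.021 m² (ratio 4).
αS·A_cross = εσ·A_surf·T⁴  ⇒  T⁴ = αS/(ε·4σ).
T⁴ = 0.440·3450/(0.58·4·5.67×10⁻⁸) = 1.154×10¹⁰ K⁴.
T = (1.154×10¹⁰)^(1/4).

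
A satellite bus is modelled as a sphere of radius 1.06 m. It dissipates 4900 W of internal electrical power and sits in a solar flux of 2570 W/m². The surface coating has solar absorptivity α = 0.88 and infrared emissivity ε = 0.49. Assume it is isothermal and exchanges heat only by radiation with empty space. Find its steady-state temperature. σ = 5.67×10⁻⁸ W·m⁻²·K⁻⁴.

At steady state, absorbed solar power + internal power = radiated power.
Absorbed: α·S·A_cross = 0.88·2570·3.530 = 7983 W (cross-section πr²).
Total input = 7983 + 4900 = 12880 W.
Radiated: εσ·A_surf·T⁴ with A_surf = 4πr² = 14.12 m².
T⁴ = 12880/(0.49·5.67×10⁻⁸·14.12) = 3.284×10¹⁰ K⁴.

T ≈ 426 K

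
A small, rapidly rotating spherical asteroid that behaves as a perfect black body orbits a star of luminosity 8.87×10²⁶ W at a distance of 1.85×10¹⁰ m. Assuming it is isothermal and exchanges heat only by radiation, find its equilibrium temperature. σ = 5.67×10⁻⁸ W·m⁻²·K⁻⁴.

First find the stellar flux at distance d: S = L/(4πd²) = 8.87×10²⁶/(4π·(1.85×10¹⁰)²) = 2.062×10⁵ W/m².
For an isothermal sphere, absorbed (1−a)S·πr² = emitted σ·4πr²·T⁴, so T⁴ = (1−a)S/(4σ).
T⁴ = 1.00·2.062×10⁵/(4·5.67×10⁻⁸) = 9.093×10¹¹ K⁴.

T ≈ 977 K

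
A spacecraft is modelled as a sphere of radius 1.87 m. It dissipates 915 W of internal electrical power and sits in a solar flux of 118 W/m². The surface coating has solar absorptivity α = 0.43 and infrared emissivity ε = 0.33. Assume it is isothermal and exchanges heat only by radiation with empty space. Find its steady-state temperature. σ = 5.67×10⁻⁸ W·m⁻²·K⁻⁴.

At steady state, absorbed solar power + internal power = radiated power.
Absorbed: α·S·A_cross = 0.43·118·10.99 = 557.4 W (cross-section πr²).
Total input = 557.4 + 915 = 1472 W.
Radiated: εσ·A_surf·T⁴ with A_surf = 4πr² = 43.94 m².
T⁴ = 1472/(0.33·5.67×10⁻⁸·43.94) = 1.791×10⁹ K⁴.

T ≈ 206 K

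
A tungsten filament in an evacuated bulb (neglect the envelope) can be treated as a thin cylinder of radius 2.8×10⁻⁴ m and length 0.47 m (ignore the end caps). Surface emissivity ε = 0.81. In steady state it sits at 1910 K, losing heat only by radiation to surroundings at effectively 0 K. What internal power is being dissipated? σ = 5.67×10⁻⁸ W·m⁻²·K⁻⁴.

P ≈ 505 W

Steady state: P = εσA T⁴.
A = 2πrL = 8.269×10⁻⁴ m²; T⁴ = (1910)⁴ = 1.331×10¹³ K⁴.
P = 0.81 × 5.67×10⁻⁸ × 8.269×10⁻⁴ × 1.331×10¹³.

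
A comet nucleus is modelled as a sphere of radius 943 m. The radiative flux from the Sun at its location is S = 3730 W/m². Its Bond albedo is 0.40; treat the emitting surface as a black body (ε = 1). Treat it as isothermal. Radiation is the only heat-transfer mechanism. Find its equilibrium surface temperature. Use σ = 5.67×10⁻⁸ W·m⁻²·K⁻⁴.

T ≈ 315 K

At equilibrium, absorbed power = emitted power.
Absorbing cross-section = πr² = 2.794×10⁶ m²; emitting surface = 4πr² = 1.117×10⁷ m² (ratio 4).
(1−a)S·A_cross = εσ·A_surf·T⁴  ⇒  T⁴ = (1−a)S/(4σ).
T⁴ = 0.600·3730/(4·5.67×10⁻⁸) = 9.868×10⁹ K⁴.
T = (9.868×10⁹)^(1/4).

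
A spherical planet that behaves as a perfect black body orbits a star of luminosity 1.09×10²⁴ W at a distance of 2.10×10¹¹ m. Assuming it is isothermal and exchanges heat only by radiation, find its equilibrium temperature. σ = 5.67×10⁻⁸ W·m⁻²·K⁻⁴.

T ≈ 54.3 K

First find the stellar flux at distance d: S = L/(4πd²) = 1.09×10²⁴/(4π·(2.10×10¹¹)²) = 1.967 W/m².
For an isothermal sphere, absorbed (1−a)S·πr² = emitted σ·4πr²·T⁴, so T⁴ = (1−a)S/(4σ).
T⁴ = 1.00·1.967/(4·5.67×10⁻⁸) = 8.672×10⁶ K⁴.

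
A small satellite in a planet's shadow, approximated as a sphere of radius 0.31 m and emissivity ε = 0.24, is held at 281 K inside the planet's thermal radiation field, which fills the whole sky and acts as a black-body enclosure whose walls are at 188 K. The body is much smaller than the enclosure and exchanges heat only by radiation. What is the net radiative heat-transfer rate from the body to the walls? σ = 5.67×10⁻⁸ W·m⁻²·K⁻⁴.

For a small grey body in a large enclosure: P_net = εσA(T_body⁴ − T_wall⁴).
A = 4πr² = 1.208 m²; T_body⁴ − T_wall⁴ = 6.235×10⁹ − 1.249×10⁹ = 4.986×10⁹ K⁴.
|P_net| = 0.24·5.67×10⁻⁸·1.208·4.986×10⁹.

P_net ≈ 81.9 W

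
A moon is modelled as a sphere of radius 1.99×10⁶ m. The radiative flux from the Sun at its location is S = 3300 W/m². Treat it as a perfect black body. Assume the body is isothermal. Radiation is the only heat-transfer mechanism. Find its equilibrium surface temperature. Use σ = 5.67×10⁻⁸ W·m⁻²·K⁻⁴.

At equilibrium, absorbed power = emitted power.
Absorbing cross-section = πr² = 1.244×10¹³ m²; emitting surface = 4πr² = 4.976×10¹³ m² (ratio 4).
S·A_cross = εσ·A_surf·T⁴  ⇒  T⁴ = S/(4σ).
T⁴ = 1.00·3300/(4·5.67×10⁻⁸) = 1.455×10¹⁰ K⁴.
T = (1.455×10¹⁰)^(1/4).

T ≈ 347 K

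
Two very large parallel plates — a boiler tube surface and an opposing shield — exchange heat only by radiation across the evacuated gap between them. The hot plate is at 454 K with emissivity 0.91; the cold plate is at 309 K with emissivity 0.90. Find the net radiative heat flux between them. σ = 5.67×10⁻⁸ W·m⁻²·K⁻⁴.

q ≈ 1560 W/m²

For two infinite grey parallel plates, q = σ(T₁⁴ − T₂⁴)/(1/ε₁ + 1/ε₂ − 1).
T₁⁴ − T₂⁴ = 4.248×10¹⁰ − 9.117×10⁹ = 3.337×10¹⁰ K⁴.
1/ε₁ + 1/ε₂ − 1 = 1.099 + 1.111 − 1 = 1.210.
q = 5.67×10⁻⁸ × 3.337×10¹⁰ / 1.210.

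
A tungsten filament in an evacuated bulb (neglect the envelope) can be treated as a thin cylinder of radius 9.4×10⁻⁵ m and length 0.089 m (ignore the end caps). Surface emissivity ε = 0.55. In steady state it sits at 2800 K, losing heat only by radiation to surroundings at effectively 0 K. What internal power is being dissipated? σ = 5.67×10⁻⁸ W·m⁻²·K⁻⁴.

Steady state: P = εσA T⁴.
A = 2πrL = 5.257×10⁻⁵ m²; T⁴ = (2800)⁴ = 6.147×10¹³ K⁴.
P = 0.55 × 5.67×10⁻⁸ × 5.257×10⁻⁵ × 6.147×10¹³.

P ≈ 101 W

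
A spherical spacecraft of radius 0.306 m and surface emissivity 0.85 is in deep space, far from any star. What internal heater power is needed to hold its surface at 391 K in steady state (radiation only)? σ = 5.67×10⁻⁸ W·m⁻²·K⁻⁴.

P ≈ 1330 W

P = εσ·4πr²·T⁴.
4πr² = 1.177 m²; T⁴ = 2.337×10¹⁰ K⁴.
P = 0.85·5.67×10⁻⁸·1.177·2.337×10¹⁰.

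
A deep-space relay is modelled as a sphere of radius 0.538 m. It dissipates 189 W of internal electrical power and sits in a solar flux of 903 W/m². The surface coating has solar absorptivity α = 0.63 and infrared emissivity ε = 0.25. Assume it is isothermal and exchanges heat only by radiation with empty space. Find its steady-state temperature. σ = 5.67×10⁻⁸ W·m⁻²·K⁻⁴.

At steady state, absorbed solar power + internal power = radiated power.
Absorbed: α·S·A_cross = 0.63·903·0.9093 = 517.3 W (cross-section πr²).
Total input = 517.3 + 189 = 706.3 W.
Radiated: εσ·A_surf·T⁴ with A_surf = 4πr² = 3.637 m².
T⁴ = 706.3/(0.25·5.67×10⁻⁸·3.637) = 1.370×10¹⁰ K⁴.

T ≈ 342 K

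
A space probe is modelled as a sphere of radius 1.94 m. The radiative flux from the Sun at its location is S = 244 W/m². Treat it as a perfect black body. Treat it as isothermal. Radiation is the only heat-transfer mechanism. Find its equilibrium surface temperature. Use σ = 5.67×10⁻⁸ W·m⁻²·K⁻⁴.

T ≈ 181 K

At equilibrium, absorbed power = emitted power.
Absorbing cross-section = πr² = 11.82 m²; emitting surface = 4πr² = 47.29 m² (ratio 4).
S·A_cross = εσ·A_surf·T⁴  ⇒  T⁴ = S/(4σ).
T⁴ = 1.00·244/(4·5.67×10⁻⁸) = 1.076×10⁹ K⁴.
T = (1.076×10⁹)^(1/4).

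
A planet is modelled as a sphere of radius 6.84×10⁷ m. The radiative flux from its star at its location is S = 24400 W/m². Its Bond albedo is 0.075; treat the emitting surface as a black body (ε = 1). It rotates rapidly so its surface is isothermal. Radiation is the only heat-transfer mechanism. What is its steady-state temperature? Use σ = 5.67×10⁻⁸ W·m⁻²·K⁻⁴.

T ≈ 562 K

At equilibrium, absorbed power = emitted power.
Absorbing cross-section = πr² = 1.470×10¹⁶ m²; emitting surface = 4πr² = 5.879×10¹⁶ m² (ratio 4).
(1−a)S·A_cross = εσ·A_surf·T⁴  ⇒  T⁴ = (1−a)S/(4σ).
T⁴ = 0.925·24400/(4·5.67×10⁻⁸) = 9.951×10¹⁰ K⁴.
T = (9.951×10¹⁰)^(1/4).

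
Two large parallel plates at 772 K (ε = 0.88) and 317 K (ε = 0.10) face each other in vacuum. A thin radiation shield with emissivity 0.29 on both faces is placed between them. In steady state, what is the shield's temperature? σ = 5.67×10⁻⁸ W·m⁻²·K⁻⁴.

In steady state the net flux on the hot side equals that on the cold side.
σ(T₁⁴−T_s⁴)/D₁ = σ(T_s⁴−T₂⁴)/D₂, with D₁ = 1/ε₁+1/ε_s−1 = 3.585, D₂ = 1/ε_s+1/ε₂−1 = 12.45.
Solve for T_s⁴: T_s⁴ = (D₂·T₁⁴ + D₁·T₂⁴)/(D₁+D₂) = 2.780×10¹¹ K⁴.

T_s ≈ 726 K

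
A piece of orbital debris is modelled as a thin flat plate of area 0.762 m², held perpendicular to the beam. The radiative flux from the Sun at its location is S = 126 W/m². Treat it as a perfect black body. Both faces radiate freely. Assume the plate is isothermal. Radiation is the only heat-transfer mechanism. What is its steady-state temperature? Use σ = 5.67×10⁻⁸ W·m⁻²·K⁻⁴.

At equilibrium, absorbed power = emitted power.
Absorbing cross-section = A = 0.7620 m²; emitting surface = 2A = 1.524 m² (ratio 2).
S·A_cross = εσ·A_surf·T⁴  ⇒  T⁴ = S/(2σ).
T⁴ = 1.00·126/(2·5.67×10⁻⁸) = 1.111×10⁹ K⁴.
T = (1.111×10⁹)^(1/4).

T ≈ 183 K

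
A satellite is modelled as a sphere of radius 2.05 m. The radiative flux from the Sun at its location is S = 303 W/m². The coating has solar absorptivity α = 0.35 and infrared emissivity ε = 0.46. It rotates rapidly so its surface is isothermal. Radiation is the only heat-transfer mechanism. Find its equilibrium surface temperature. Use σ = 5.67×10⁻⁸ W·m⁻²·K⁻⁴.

T ≈ 179 K

At equilibrium, absorbed power = emitted power.
Absorbing cross-section = πr² = 13.20 m²; emitting surface = 4πr² = 52.81 m² (ratio 4).
αS·A_cross = εσ·A_surf·T⁴  ⇒  T⁴ = αS/(ε·4σ).
T⁴ = 0.350·303/(0.46·4·5.67×10⁻⁸) = 1.017×10⁹ K⁴.
T = (1.017×10⁹)^(1/4).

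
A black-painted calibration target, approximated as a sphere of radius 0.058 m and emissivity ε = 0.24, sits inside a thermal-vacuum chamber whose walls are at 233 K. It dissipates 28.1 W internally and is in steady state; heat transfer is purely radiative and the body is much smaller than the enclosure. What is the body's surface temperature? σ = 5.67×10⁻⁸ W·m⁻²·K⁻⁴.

For a small grey body in a large enclosure, net radiated power = εσA(T⁴ − T_w⁴).
Steady state: P = εσA(T⁴ − T_w⁴) with A = 4πr² = 0.04227 m².
T⁴ = P/(εσA) + T_w⁴ = 28.1/(0.24·5.67×10⁻⁸·0.04227) + (233)⁴
    = 4.885×10¹⁰ + 2.947×10⁹ = 5.180×10¹⁰ K⁴.

T ≈ 477 K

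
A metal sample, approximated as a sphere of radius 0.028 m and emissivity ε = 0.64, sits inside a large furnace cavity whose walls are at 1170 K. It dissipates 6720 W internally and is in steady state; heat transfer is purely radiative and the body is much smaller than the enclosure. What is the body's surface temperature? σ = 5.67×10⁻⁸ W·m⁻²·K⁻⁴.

For a small grey body in a large enclosure, net radiated power = εσA(T⁴ − T_w⁴).
Steady state: P = εσA(T⁴ − T_w⁴) with A = 4πr² = 0.009852 m².
T⁴ = P/(εσA) + T_w⁴ = 6720/(0.64·5.67×10⁻⁸·0.009852) + (1170)⁴
    = 1.880×10¹³ + 1.874×10¹² = 2.067×10¹³ K⁴.

T ≈ 2130 K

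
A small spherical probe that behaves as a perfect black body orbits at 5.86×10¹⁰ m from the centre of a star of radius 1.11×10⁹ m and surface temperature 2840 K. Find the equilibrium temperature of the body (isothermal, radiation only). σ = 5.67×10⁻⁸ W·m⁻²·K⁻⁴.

The star's surface emits σT_*⁴; at distance d the flux is S = σT_*⁴(R_*/d)².
S = 5.67×10⁻⁸·(2840)⁴·(1.11×10⁹/5.86×10¹⁰)² = 1323 W/m².
For an isothermal sphere T⁴ = (1−a)S/(4σ) = 5.835×10⁹ K⁴.

T ≈ 276 K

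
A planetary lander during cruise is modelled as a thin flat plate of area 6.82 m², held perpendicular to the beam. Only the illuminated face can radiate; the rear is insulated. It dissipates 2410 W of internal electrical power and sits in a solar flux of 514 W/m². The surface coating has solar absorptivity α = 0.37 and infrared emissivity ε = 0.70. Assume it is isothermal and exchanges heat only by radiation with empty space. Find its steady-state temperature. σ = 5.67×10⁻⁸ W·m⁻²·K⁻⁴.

At steady state, absorbed solar power + internal power = radiated power.
Absorbed: α·S·A_cross = 0.37·514·6.820 = 1297 W (cross-section A).
Total input = 1297 + 2410 = 3707 W.
Radiated: εσ·A_surf·T⁴ with A_surf = A = 6.820 m².
T⁴ = 3707/(0.70·5.67×10⁻⁸·6.820) = 1.369×10¹⁰ K⁴.

T ≈ 342 K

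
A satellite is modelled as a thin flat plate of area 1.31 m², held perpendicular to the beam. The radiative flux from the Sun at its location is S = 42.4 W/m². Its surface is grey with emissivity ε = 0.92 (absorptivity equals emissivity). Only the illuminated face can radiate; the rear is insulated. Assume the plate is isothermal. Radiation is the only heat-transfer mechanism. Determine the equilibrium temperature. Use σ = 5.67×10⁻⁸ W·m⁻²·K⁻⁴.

At equilibrium, absorbed power = emitted power.
Absorbing cross-section = A = 1.310 m²; emitting surface = A = 1.310 m² (ratio 1).
εS·A_cross = εσ·A_surf·T⁴  ⇒  T⁴ = S/(1σ)   (ε cancels).
T⁴ = 42.4/(1·5.67×10⁻⁸) = 7.478×10⁸ K⁴.
T = (7.478×10⁸)^(1/4).

T ≈ 165 K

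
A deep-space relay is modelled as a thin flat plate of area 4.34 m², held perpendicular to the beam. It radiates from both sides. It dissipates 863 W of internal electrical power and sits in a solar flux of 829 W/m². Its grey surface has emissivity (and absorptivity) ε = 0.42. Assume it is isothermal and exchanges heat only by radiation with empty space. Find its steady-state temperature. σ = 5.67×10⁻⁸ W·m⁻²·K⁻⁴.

T ≈ 327 K

At steady state, absorbed solar power + internal power = radiated power.
Absorbed: α·S·A_cross = 0.42·829·4.340 = 1511 W (cross-section A).
Total input = 1511 + 863 = 2374 W.
Radiated: εσ·A_surf·T⁴ with A_surf = 2A = 8.680 m².
T⁴ = 2374/(0.42·5.67×10⁻⁸·8.680) = 1.149×10¹⁰ K⁴.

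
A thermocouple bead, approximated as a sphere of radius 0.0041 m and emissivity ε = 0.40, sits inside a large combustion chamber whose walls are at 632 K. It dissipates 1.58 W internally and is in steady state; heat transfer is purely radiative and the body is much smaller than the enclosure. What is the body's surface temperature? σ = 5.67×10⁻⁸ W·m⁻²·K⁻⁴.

For a small grey body in a large enclosure, net radiated power = εσA(T⁴ − T_w⁴).
Steady state: P = εσA(T⁴ − T_w⁴) with A = 4πr² = 2.112×10⁻⁴ m².
T⁴ = P/(εσA) + T_w⁴ = 1.58/(0.40·5.67×10⁻⁸·2.112×10⁻⁴) + (632)⁴
    = 3.298×10¹¹ + 1.595×10¹¹ = 4.893×10¹¹ K⁴.

T ≈ 836 K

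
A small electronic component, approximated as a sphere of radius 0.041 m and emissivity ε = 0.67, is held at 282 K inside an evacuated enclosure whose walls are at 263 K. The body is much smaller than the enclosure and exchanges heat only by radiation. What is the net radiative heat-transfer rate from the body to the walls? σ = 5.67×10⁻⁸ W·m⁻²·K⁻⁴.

P_net ≈ 1.24 W

For a small grey body in a large enclosure: P_net = εσA(T_body⁴ − T_wall⁴).
A = 4πr² = 0.02112 m²; T_body⁴ − T_wall⁴ = 6.324×10⁹ − 4.784×10⁹ = 1.540×10⁹ K⁴.
|P_net| = 0.67·5.67×10⁻⁸·0.02112·1.540×10⁹.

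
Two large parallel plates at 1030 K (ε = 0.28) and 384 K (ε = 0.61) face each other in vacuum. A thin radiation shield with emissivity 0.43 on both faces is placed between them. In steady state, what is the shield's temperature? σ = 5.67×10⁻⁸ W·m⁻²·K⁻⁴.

T_s ≈ 814 K

In steady state the net flux on the hot side equals that on the cold side.
σ(T₁⁴−T_s⁴)/D₁ = σ(T_s⁴−T₂⁴)/D₂, with D₁ = 1/ε₁+1/ε_s−1 = 4.897, D₂ = 1/ε_s+1/ε₂−1 = 2.965.
Solve for T_s⁴: T_s⁴ = (D₂·T₁⁴ + D₁·T₂⁴)/(D₁+D₂) = 4.380×10¹¹ K⁴.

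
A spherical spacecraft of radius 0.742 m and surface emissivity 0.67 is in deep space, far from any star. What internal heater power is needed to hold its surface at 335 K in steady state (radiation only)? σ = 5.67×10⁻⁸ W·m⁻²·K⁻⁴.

P = εσ·4πr²·T⁴.
4πr² = 6.919 m²; T⁴ = 1.259×10¹⁰ K⁴.
P = 0.67·5.67×10⁻⁸·6.919·1.259×10¹⁰.

P ≈ 3310 W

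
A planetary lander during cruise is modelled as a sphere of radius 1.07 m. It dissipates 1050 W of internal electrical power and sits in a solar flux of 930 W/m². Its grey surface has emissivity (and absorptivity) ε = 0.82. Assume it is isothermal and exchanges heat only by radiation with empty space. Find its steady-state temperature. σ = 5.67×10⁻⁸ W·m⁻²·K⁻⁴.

At steady state, absorbed solar power + internal power = radiated power.
Absorbed: α·S·A_cross = 0.82·930·3.597 = 2743 W (cross-section πr²).
Total input = 2743 + 1050 = 3793 W.
Radiated: εσ·A_surf·T⁴ with A_surf = 4πr² = 14.39 m².
T⁴ = 3793/(0.82·5.67×10⁻⁸·14.39) = 5.670×10⁹ K⁴.

T ≈ 274 K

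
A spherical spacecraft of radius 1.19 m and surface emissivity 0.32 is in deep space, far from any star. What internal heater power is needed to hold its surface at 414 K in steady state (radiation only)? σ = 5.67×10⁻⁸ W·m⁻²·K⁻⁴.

P = εσ·4πr²·T⁴.
4πr² = 17.80 m²; T⁴ = 2.938×10¹⁰ K⁴.
P = 0.32·5.67×10⁻⁸·17.80·2.938×10¹⁰.

P ≈ 9490 W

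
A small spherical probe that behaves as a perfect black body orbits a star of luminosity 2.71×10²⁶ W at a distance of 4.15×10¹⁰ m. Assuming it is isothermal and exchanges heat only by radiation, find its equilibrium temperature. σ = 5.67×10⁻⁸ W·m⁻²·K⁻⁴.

First find the stellar flux at distance d: S = L/(4πd²) = 2.71×10²⁶/(4π·(4.15×10¹⁰)²) = 12520 W/m².
For an isothermal sphere, absorbed (1−a)S·πr² = emitted σ·4πr²·T⁴, so T⁴ = (1−a)S/(4σ).
T⁴ = 1.00·12520/(4·5.67×10⁻⁸) = 5.521×10¹⁰ K⁴.

T ≈ 485 K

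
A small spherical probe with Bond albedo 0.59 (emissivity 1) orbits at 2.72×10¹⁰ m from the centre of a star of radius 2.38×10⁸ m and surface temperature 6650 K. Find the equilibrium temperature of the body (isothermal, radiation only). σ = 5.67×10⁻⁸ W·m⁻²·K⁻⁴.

The star's surface emits σT_*⁴; at distance d the flux is S = σT_*⁴(R_*/d)².
S = 5.67×10⁻⁸·(6650)⁴·(2.38×10⁸/2.72×10¹⁰)² = 8490 W/m².
For an isothermal sphere T⁴ = (1−a)S/(4σ) = 1.535×10¹⁰ K⁴.

T ≈ 352 K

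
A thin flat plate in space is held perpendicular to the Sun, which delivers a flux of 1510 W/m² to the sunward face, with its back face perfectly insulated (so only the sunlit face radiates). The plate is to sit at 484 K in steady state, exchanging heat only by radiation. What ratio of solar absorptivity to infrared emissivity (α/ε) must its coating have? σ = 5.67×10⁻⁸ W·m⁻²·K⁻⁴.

Balance: αS·A = εσ·1A·T⁴ ⇒ α/ε = σT⁴/S.
α/ε = 5.67×10⁻⁸·(484)⁴/1510 = 5.67×10⁻⁸·5.488×10¹⁰/1510.

α/ε ≈ 2.06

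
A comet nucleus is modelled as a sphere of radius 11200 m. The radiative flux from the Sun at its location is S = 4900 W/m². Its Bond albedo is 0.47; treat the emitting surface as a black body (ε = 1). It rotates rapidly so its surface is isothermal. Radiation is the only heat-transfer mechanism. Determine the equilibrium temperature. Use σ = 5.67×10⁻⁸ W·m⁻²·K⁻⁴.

T ≈ 327 K

At equilibrium, absorbed power = emitted power.
Absorbing cross-section = πr² = 3.941×10⁸ m²; emitting surface = 4πr² = 1.576×10⁹ m² (ratio 4).
(1−a)S·A_cross = εσ·A_surf·T⁴  ⇒  T⁴ = (1−a)S/(4σ).
T⁴ = 0.530·4900/(4·5.67×10⁻⁸) = 1.145×10¹⁰ K⁴.
T = (1.145×10¹⁰)^(1/4).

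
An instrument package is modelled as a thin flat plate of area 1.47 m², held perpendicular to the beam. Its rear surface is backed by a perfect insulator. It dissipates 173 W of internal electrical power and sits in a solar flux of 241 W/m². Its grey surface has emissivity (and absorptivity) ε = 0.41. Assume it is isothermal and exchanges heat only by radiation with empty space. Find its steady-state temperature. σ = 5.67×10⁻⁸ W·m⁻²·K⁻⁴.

At steady state, absorbed solar power + internal power = radiated power.
Absorbed: α·S·A_cross = 0.41·241·1.470 = 145.3 W (cross-section A).
Total input = 145.3 + 173 = 318.3 W.
Radiated: εσ·A_surf·T⁴ with A_surf = A = 1.470 m².
T⁴ = 318.3/(0.41·5.67×10⁻⁸·1.470) = 9.313×10⁹ K⁴.

T ≈ 311 K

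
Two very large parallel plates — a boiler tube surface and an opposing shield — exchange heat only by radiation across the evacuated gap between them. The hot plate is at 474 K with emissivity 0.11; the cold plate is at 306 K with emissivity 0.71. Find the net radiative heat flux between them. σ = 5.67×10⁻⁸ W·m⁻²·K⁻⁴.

For two infinite grey parallel plates, q = σ(T₁⁴ − T₂⁴)/(1/ε₁ + 1/ε₂ − 1).
T₁⁴ − T₂⁴ = 5.048×10¹⁰ − 8.768×10⁹ = 4.171×10¹⁰ K⁴.
1/ε₁ + 1/ε₂ − 1 = 9.091 + 1.408 − 1 = 9.499.
q = 5.67×10⁻⁸ × 4.171×10¹⁰ / 9.499.

q ≈ 249 W/m²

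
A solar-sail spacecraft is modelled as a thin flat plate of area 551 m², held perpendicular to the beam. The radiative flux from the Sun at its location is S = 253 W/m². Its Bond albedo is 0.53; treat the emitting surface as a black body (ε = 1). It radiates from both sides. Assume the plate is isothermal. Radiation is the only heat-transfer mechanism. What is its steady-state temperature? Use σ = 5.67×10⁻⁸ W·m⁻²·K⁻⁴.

T ≈ 180 K

At equilibrium, absorbed power = emitted power.
Absorbing cross-section = A = 551.0 m²; emitting surface = 2A = 1102 m² (ratio 2).
(1−a)S·A_cross = εσ·A_surf·T⁴  ⇒  T⁴ = (1−a)S/(2σ).
T⁴ = 0.470·253/(2·5.67×10⁻⁸) = 1.049×10⁹ K⁴.
T = (1.049×10⁹)^(1/4).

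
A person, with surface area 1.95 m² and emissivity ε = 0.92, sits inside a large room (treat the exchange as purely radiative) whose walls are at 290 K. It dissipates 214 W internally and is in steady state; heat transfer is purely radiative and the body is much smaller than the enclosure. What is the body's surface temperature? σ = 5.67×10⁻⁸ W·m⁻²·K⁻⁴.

T ≈ 310 K

For a small grey body in a large enclosure, net radiated power = εσA(T⁴ − T_w⁴).
Steady state: P = εσA(T⁴ − T_w⁴) with A = 1.95 m².
T⁴ = P/(εσA) + T_w⁴ = 214/(0.92·5.67×10⁻⁸·1.950) + (290)⁴
    = 2.104×10⁹ + 7.073×10⁹ = 9.177×10⁹ K⁴.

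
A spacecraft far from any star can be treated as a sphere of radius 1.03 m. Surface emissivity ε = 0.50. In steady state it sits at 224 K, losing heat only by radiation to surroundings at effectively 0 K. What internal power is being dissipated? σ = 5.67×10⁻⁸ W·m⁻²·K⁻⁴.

P ≈ 952 W

Steady state: P = εσA T⁴.
A = 4πr² = 13.33 m²; T⁴ = (224)⁴ = 2.518×10⁹ K⁴.
P = 0.50 × 5.67×10⁻⁸ × 13.33 × 2.518×10⁹.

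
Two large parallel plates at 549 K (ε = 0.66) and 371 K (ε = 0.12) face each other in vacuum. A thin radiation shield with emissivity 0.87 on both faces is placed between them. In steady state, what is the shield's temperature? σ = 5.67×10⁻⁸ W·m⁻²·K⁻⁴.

In steady state the net flux on the hot side equals that on the cold side.
σ(T₁⁴−T_s⁴)/D₁ = σ(T_s⁴−T₂⁴)/D₂, with D₁ = 1/ε₁+1/ε_s−1 = 1.665, D₂ = 1/ε_s+1/ε₂−1 = 8.483.
Solve for T_s⁴: T_s⁴ = (D₂·T₁⁴ + D₁·T₂⁴)/(D₁+D₂) = 7.905×10¹⁰ K⁴.

T_s ≈ 530 K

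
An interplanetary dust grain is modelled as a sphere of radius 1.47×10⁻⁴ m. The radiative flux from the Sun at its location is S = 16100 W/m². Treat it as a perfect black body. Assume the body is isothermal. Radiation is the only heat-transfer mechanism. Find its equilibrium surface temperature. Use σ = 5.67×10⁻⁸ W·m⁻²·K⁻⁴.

At equilibrium, absorbed power = emitted power.
Absorbing cross-section = πr² = 6.789×10⁻⁸ m²; emitting surface = 4πr² = 2.715×10⁻⁷ m² (ratio 4).
S·A_cross = εσ·A_surf·T⁴  ⇒  T⁴ = S/(4σ).
T⁴ = 1.00·16100/(4·5.67×10⁻⁸) = 7.099×10¹⁰ K⁴.
T = (7.099×10¹⁰)^(1/4).

T ≈ 516 K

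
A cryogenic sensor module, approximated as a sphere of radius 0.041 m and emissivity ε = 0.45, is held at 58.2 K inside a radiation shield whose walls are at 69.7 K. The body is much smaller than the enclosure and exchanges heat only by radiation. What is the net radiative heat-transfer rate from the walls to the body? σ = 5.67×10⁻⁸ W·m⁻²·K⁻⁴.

For a small grey body in a large enclosure: P_net = εσA(T_body⁴ − T_wall⁴).
A = 4πr² = 0.02112 m²; T_body⁴ − T_wall⁴ = 1.147×10⁷ − 2.360×10⁷ = -1.213×10⁷ K⁴.
|P_net| = 0.45·5.67×10⁻⁸·0.02112·1.213×10⁷.

P_net ≈ 0.00654 W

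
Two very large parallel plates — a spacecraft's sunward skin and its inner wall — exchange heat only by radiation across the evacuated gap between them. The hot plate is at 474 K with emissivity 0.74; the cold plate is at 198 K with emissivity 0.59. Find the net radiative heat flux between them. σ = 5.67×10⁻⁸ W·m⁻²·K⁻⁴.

For two infinite grey parallel plates, q = σ(T₁⁴ − T₂⁴)/(1/ε₁ + 1/ε₂ − 1).
T₁⁴ − T₂⁴ = 5.048×10¹⁰ − 1.537×10⁹ = 4.894×10¹⁰ K⁴.
1/ε₁ + 1/ε₂ − 1 = 1.351 + 1.695 − 1 = 2.046.
q = 5.67×10⁻⁸ × 4.894×10¹⁰ / 2.046.

q ≈ 1360 W/m²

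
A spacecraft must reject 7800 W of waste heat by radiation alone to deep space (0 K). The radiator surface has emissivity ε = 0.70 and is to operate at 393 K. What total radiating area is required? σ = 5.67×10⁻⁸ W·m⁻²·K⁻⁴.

A ≈ 8.24 m²

P = εσA T⁴ ⇒ A = P/(εσT⁴).
T⁴ = 2.385×10¹⁰ K⁴.
A = 7800/(0.70 × 5.67×10⁻⁸ × 2.385×10¹⁰).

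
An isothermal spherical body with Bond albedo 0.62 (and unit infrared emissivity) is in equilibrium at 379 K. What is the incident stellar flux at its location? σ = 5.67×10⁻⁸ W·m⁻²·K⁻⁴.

(1−a)S·πr² = σ·4πr²·T⁴ ⇒ S = 4σT⁴/(1−a).
S = 4·5.67×10⁻⁸·2.063×10¹⁰/0.380.

S ≈ 12300 W/m²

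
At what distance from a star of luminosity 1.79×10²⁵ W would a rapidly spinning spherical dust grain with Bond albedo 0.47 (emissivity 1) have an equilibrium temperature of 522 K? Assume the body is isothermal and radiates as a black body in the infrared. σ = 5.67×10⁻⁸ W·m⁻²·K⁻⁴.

For an isothermal black-emitting sphere, (1−a)S·πr² = σ·4πr²·T⁴ ⇒ S = 4σT⁴/(1−a).
S = 4·5.67×10⁻⁸·(522)⁴/0.530 = 31770 W/m².
Flux falls as S = L/(4πd²), so d = √(L/(4πS)) = √(1.79×10²⁵/(4π·31770)).

d ≈ 6.70×10⁹ m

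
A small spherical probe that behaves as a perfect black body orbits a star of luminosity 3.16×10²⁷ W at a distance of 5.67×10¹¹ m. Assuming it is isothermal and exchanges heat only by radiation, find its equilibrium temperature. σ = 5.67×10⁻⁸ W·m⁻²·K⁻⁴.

T ≈ 242 K

First find the stellar flux at distance d: S = L/(4πd²) = 3.16×10²⁷/(4π·(5.67×10¹¹)²) = 782.2 W/m².
For an isothermal sphere, absorbed (1−a)S·πr² = emitted σ·4πr²·T⁴, so T⁴ = (1−a)S/(4σ).
T⁴ = 1.00·782.2/(4·5.67×10⁻⁸) = 3.449×10⁹ K⁴.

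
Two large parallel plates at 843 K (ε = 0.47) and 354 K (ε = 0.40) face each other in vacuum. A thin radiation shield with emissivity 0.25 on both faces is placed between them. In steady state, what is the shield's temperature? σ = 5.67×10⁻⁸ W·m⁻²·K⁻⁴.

T_s ≈ 720 K

In steady state the net flux on the hot side equals that on the cold side.
σ(T₁⁴−T_s⁴)/D₁ = σ(T_s⁴−T₂⁴)/D₂, with D₁ = 1/ε₁+1/ε_s−1 = 5.128, D₂ = 1/ε_s+1/ε₂−1 = 5.500.
Solve for T_s⁴: T_s⁴ = (D₂·T₁⁴ + D₁·T₂⁴)/(D₁+D₂) = 2.689×10¹¹ K⁴.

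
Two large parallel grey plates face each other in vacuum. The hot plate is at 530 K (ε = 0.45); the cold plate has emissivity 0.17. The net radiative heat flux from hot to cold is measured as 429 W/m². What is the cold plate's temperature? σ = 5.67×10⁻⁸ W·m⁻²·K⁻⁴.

q = σ(T₁⁴ − T₂⁴)/(1/ε₁ + 1/ε₂ − 1); denominator = 7.105.
T₂⁴ = T₁⁴ − q·(1/ε₁+1/ε₂−1)/σ = 7.890×10¹⁰ − 429·7.105/5.67×10⁻⁸
    = 2.515×10¹⁰ K⁴.

T₂ ≈ 398 K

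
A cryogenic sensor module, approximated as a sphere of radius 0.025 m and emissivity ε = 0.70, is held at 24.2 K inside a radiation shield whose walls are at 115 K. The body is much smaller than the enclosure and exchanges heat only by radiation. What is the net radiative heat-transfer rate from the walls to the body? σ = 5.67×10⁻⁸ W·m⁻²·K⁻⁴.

For a small grey body in a large enclosure: P_net = εσA(T_body⁴ − T_wall⁴).
A = 4πr² = 0.007854 m²; T_body⁴ − T_wall⁴ = 3.430×10⁵ − 1.749×10⁸ = -1.746×10⁸ K⁴.
|P_net| = 0.70·5.67×10⁻⁸·0.007854·1.746×10⁸.

P_net ≈ 0.0544 W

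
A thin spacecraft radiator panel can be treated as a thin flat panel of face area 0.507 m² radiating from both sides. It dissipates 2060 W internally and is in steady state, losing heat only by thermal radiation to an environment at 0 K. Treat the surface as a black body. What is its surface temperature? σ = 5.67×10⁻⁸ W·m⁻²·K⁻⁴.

Steady state: internal power = radiated power, P = εσA T⁴.
Radiating area A = 2·0.507 = 1.014 m².
T⁴ = P/(εσA) = 2060/(1.0·5.67×10⁻⁸·1.014) = 3.583×10¹⁰ K⁴.
T = (3.583×10¹⁰)^(1/4).

T ≈ 435 K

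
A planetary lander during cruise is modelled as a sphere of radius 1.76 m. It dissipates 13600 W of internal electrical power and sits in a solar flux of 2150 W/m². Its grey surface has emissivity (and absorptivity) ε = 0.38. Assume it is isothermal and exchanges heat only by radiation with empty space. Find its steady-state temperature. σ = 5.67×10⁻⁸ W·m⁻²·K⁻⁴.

At steady state, absorbed solar power + internal power = radiated power.
Absorbed: α·S·A_cross = 0.38·2150·9.731 = 7951 W (cross-section πr²).
Total input = 7951 + 13600 = 21550 W.
Radiated: εσ·A_surf·T⁴ with A_surf = 4πr² = 38.93 m².
T⁴ = 21550/(0.38·5.67×10⁻⁸·38.93) = 2.570×10¹⁰ K⁴.

T ≈ 400 K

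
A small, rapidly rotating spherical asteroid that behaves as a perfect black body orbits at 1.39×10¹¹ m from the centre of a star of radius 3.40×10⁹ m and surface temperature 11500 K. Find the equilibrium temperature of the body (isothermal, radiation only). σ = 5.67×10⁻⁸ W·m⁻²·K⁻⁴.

T ≈ 1270 K

The star's surface emits σT_*⁴; at distance d the flux is S = σT_*⁴(R_*/d)².
S = 5.67×10⁻⁸·(11500)⁴·(3.40×10⁹/1.39×10¹¹)² = 5.933×10⁵ W/m².
For an isothermal sphere T⁴ = (1−a)S/(4σ) = 2.616×10¹² K⁴.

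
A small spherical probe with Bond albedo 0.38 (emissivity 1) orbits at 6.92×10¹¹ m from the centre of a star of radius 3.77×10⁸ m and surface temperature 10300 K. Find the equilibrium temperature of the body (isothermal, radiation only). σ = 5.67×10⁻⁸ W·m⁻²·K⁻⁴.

The star's surface emits σT_*⁴; at distance d the flux is S = σT_*⁴(R_*/d)².
S = 5.67×10⁻⁸·(10300)⁴·(3.77×10⁸/6.92×10¹¹)² = 189.4 W/m².
For an isothermal sphere T⁴ = (1−a)S/(4σ) = 5.178×10⁸ K⁴.

T ≈ 151 K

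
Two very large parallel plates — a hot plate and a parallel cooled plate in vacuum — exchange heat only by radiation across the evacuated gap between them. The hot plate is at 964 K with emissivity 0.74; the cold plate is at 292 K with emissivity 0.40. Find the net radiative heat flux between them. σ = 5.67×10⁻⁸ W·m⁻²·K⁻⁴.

For two infinite grey parallel plates, q = σ(T₁⁴ − T₂⁴)/(1/ε₁ + 1/ε₂ − 1).
T₁⁴ − T₂⁴ = 8.636×10¹¹ − 7.270×10⁹ = 8.563×10¹¹ K⁴.
1/ε₁ + 1/ε₂ − 1 = 1.351 + 2.500 − 1 = 2.851.
q = 5.67×10⁻⁸ × 8.563×10¹¹ / 2.851.

q ≈ 17000 W/m²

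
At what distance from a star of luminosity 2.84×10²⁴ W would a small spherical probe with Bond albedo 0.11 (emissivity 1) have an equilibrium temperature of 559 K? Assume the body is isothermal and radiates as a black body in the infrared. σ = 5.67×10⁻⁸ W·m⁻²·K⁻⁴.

For an isothermal black-emitting sphere, (1−a)S·πr² = σ·4πr²·T⁴ ⇒ S = 4σT⁴/(1−a).
S = 4·5.67×10⁻⁸·(559)⁴/0.890 = 24880 W/m².
Flux falls as S = L/(4πd²), so d = √(L/(4πS)) = √(2.84×10²⁴/(4π·24880)).

d ≈ 3.01×10⁹ m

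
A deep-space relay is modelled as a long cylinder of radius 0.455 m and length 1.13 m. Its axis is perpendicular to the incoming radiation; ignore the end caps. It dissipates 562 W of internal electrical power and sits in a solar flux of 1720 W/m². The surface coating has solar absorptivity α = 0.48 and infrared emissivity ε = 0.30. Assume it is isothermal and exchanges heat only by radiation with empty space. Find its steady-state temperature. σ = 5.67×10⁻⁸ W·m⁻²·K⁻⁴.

T ≈ 400 K

At steady state, absorbed solar power + internal power = radiated power.
Absorbed: α·S·A_cross = 0.48·1720·1.028 = 849.0 W (cross-section 2rL).
Total input = 849.0 + 562 = 1411 W.
Radiated: εσ·A_surf·T⁴ with A_surf = 2πrL = 3.230 m².
T⁴ = 1411/(0.30·5.67×10⁻⁸·3.230) = 2.568×10¹⁰ K⁴.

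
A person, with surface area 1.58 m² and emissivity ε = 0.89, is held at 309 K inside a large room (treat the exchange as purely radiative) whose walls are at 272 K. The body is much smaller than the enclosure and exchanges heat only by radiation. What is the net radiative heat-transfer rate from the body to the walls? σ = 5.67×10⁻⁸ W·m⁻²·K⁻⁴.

For a small grey body in a large enclosure: P_net = εσA(T_body⁴ − T_wall⁴).
A = 1.58 m²; T_body⁴ − T_wall⁴ = 9.117×10⁹ − 5.474×10⁹ = 3.643×10⁹ K⁴.
|P_net| = 0.89·5.67×10⁻⁸·1.580·3.643×10⁹.

P_net ≈ 290 W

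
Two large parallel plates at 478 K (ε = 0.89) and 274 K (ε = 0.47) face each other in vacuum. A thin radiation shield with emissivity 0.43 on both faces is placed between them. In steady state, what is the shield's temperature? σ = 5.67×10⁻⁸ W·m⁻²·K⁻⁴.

In steady state the net flux on the hot side equals that on the cold side.
σ(T₁⁴−T_s⁴)/D₁ = σ(T_s⁴−T₂⁴)/D₂, with D₁ = 1/ε₁+1/ε_s−1 = 2.449, D₂ = 1/ε_s+1/ε₂−1 = 3.453.
Solve for T_s⁴: T_s⁴ = (D₂·T₁⁴ + D₁·T₂⁴)/(D₁+D₂) = 3.288×10¹⁰ K⁴.

T_s ≈ 426 K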